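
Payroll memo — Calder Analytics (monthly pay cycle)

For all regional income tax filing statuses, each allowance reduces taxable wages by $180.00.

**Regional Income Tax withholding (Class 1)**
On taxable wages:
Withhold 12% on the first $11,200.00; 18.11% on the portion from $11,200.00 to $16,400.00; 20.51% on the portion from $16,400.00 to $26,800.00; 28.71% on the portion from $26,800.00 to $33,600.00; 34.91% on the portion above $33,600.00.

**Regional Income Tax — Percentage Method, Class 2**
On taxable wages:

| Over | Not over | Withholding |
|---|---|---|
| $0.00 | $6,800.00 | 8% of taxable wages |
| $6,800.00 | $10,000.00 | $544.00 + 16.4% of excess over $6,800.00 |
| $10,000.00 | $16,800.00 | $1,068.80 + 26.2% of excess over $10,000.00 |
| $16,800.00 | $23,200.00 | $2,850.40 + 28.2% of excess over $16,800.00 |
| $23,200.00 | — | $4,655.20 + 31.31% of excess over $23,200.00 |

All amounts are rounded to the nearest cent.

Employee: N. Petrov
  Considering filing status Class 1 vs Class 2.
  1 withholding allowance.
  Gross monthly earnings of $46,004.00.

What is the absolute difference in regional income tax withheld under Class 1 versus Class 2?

Regional Income Tax (Class 1): taxable = $46,004.00 − 1×$180.00 = $45,824.00
  $6,371.04 + 34.91% × ($45,824.00 − $33,600.00) = $6,371.04 + 34.91% × $12,224.00 = $10,638.44
Regional Income Tax (Class 2): taxable = $46,004.00 − 1×$180.00 = $45,824.00
  $4,655.20 + 31.31% × ($45,824.00 − $23,200.00) = $4,655.20 + 31.31% × $22,624.00 = $11,738.77
Difference: |$10,638.44 − $11,738.77| = $1,100.33 (higher under Class 2)

$1,100.33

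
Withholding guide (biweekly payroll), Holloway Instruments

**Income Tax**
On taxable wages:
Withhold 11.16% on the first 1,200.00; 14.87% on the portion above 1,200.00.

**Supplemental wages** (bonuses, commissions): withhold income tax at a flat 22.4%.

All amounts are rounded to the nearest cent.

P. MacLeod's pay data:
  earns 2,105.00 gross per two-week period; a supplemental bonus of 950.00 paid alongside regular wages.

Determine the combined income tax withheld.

Income Tax: taxable = 2,105.00
  133.92 + 14.87% × (2,105.00 − 1,200.00) = 133.92 + 14.87% × 905.00 = 268.49
Supplemental (22.4% flat on bonus): 22.4% × 950.00 = 212.80
Total income tax: 268.49 + 212.80 = 481.29

481.29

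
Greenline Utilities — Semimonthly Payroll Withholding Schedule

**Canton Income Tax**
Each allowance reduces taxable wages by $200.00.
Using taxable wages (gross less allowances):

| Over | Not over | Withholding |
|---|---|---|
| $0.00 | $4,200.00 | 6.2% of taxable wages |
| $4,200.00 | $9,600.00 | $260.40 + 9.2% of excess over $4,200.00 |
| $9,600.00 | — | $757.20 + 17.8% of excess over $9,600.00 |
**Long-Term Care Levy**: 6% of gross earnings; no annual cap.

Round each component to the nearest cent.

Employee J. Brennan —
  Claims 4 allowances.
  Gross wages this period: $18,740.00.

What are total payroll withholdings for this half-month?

$3,366.12

Canton Income Tax: taxable = $18,740.00 − 4×$200.00 = $17,940.00
  $757.20 + 17.8% × ($17,940.00 − $9,600.00) = $757.20 + 17.8% × $8,340.00 = $2,241.72
Long-Term Care Levy: 6% × $18,740.00 = $1,124.40
Total: $2,241.72 + $1,124.40 = $3,366.12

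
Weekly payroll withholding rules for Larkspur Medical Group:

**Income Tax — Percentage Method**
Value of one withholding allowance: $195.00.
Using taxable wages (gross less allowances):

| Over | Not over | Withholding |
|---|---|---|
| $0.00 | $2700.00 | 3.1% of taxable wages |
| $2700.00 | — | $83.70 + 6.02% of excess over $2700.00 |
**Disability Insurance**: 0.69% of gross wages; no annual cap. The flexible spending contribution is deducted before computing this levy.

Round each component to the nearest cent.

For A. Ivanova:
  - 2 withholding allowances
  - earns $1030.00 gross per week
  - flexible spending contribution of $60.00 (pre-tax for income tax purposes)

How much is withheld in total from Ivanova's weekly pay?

$24.67

Income Tax: taxable = $1030.00 − $60.00 − 2×$195.00 = $580.00
  3.1% × $580.00 = $17.98
Disability Insurance: 0.69% × $970.00 = $6.69
Total: $17.98 + $6.69 = $24.67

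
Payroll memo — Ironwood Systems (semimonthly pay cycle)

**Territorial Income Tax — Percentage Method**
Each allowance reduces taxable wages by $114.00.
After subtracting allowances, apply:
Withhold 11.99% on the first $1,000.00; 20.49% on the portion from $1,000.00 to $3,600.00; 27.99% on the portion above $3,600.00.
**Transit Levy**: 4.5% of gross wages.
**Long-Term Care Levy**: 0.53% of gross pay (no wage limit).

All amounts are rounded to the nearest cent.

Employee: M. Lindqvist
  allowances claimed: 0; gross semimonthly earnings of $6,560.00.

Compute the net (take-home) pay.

$4,748.89

Territorial Income Tax: taxable = $6,560.00
  $652.64 + 27.99% × ($6,560.00 − $3,600.00) = $652.64 + 27.99% × $2,960.00 = $1,481.14
Transit Levy: 4.5% × $6,560.00 = $295.20
Long-Term Care Levy: 0.53% × $6,560.00 = $34.77
Total withheld: $1,481.14 + $295.20 + $34.77 = $1,811.11
Net pay: $6,560.00 − $1,811.11 = $4,748.89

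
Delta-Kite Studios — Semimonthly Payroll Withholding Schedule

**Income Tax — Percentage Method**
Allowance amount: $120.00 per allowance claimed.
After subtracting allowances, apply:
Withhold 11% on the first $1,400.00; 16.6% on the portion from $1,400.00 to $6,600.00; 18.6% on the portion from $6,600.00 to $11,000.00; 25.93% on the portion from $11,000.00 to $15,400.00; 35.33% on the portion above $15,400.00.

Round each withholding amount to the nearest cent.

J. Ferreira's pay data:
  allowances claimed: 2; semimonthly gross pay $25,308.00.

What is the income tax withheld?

Income Tax: taxable = $25,308.00 − 2×$120.00 = $25,068.00
  $2,976.52 + 35.33% × ($25,068.00 − $15,400.00) = $2,976.52 + 35.33% × $9,668.00 = $6,392.22

$6,392.22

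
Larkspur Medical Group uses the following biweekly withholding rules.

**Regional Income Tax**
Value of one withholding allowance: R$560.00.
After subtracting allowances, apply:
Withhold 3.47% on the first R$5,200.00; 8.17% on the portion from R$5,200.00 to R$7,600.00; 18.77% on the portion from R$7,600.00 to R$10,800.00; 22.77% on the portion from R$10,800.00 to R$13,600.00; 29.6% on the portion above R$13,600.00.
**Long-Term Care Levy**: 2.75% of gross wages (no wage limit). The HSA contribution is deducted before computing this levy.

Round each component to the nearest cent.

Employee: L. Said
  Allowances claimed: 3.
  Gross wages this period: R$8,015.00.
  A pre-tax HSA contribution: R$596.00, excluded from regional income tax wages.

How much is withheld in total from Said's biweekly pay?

Regional Income Tax: taxable = R$8,015.00 − R$596.00 − 3×R$560.00 = R$5,739.00
  R$180.44 + 8.17% × (R$5,739.00 − R$5,200.00) = R$180.44 + 8.17% × R$539.00 = R$224.48
Long-Term Care Levy: 2.75% × R$7,419.00 = R$204.02
Total: R$224.48 + R$204.02 = R$428.50

R$428.50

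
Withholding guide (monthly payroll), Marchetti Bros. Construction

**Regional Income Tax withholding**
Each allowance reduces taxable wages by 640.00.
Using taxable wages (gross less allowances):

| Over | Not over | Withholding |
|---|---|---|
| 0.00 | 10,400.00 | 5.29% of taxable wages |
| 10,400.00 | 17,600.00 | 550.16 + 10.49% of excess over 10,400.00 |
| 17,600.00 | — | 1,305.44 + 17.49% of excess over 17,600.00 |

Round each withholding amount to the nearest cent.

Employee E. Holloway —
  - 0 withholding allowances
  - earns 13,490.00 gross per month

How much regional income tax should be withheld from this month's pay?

Regional Income Tax: taxable = 13,490.00
  550.16 + 10.49% × (13,490.00 − 10,400.00) = 550.16 + 10.49% × 3,090.00 = 874.30

874.30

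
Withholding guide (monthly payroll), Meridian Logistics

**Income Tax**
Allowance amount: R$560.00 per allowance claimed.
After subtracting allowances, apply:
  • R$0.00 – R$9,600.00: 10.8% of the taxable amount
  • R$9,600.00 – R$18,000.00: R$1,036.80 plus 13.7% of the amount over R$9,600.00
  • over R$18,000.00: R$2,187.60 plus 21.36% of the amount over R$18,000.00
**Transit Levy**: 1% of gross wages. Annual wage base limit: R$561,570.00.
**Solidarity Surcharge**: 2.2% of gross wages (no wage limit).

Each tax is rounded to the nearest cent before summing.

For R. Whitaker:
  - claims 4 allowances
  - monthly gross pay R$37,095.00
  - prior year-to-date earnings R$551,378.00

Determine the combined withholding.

Income Tax: taxable = R$37,095.00 − 4×R$560.00 = R$34,855.00
  R$2,187.60 + 21.36% × (R$34,855.00 − R$18,000.00) = R$2,187.60 + 21.36% × R$16,855.00 = R$5,787.83
Transit Levy: cap R$561,570.00 − YTD R$551,378.00 = R$10,192.00 subject; 1% × R$10,192.00 = R$101.92
Solidarity Surcharge: 2.2% × R$37,095.00 = R$816.09
Total: R$5,787.83 + R$101.92 + R$816.09 = R$6,705.84

R$6,705.84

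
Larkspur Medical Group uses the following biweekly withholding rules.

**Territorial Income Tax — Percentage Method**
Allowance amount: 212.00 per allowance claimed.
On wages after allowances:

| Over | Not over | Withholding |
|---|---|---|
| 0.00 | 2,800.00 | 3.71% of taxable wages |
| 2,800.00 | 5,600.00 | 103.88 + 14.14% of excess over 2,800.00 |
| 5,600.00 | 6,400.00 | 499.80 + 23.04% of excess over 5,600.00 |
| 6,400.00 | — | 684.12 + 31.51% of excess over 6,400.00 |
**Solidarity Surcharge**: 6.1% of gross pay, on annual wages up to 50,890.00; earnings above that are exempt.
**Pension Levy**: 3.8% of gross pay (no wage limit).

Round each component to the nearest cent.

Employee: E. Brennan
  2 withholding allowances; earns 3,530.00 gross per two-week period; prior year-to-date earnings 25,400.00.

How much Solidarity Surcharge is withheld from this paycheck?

Solidarity Surcharge: 6.1% × 3,530.00 = 215.33

215.33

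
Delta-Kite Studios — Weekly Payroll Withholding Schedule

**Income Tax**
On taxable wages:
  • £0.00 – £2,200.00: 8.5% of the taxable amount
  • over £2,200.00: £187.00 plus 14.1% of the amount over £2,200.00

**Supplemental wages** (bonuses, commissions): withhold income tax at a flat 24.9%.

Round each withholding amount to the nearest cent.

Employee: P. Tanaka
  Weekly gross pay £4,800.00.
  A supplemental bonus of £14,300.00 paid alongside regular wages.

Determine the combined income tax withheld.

£4,114.30

Income Tax: taxable = £4,800.00
  £187.00 + 14.1% × (£4,800.00 − £2,200.00) = £187.00 + 14.1% × £2,600.00 = £553.60
Supplemental (24.9% flat on bonus): 24.9% × £14,300.00 = £3,560.70
Total income tax: £553.60 + £3,560.70 = £4,114.30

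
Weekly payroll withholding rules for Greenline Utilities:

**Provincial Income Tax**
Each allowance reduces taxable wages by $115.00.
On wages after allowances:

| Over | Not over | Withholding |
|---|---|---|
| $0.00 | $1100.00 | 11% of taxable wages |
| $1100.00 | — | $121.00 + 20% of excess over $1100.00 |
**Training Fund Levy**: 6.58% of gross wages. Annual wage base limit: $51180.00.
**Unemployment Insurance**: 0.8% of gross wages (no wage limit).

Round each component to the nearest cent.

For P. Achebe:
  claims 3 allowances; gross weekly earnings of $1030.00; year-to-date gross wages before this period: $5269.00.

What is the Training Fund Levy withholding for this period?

$67.77

Training Fund Levy: 6.58% × $1030.00 = $67.77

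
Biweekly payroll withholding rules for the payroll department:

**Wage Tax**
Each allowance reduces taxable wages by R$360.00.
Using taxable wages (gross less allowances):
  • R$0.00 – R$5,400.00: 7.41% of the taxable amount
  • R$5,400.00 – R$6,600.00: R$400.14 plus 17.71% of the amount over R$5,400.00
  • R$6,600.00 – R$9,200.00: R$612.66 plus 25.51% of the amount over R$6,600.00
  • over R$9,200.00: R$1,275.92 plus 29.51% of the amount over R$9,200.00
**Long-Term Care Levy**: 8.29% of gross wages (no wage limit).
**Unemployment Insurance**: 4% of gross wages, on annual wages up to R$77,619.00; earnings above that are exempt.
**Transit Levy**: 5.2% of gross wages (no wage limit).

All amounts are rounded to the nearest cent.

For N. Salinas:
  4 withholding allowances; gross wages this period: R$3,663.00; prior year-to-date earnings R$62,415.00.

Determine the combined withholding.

R$805.38

Wage Tax: taxable = R$3,663.00 − 4×R$360.00 = R$2,223.00
  7.41% × R$2,223.00 = R$164.72
Long-Term Care Levy: 8.29% × R$3,663.00 = R$303.66
Unemployment Insurance: 4% × R$3,663.00 = R$146.52
Transit Levy: 5.2% × R$3,663.00 = R$190.48
Total: R$164.72 + R$303.66 + R$146.52 + R$190.48 = R$805.38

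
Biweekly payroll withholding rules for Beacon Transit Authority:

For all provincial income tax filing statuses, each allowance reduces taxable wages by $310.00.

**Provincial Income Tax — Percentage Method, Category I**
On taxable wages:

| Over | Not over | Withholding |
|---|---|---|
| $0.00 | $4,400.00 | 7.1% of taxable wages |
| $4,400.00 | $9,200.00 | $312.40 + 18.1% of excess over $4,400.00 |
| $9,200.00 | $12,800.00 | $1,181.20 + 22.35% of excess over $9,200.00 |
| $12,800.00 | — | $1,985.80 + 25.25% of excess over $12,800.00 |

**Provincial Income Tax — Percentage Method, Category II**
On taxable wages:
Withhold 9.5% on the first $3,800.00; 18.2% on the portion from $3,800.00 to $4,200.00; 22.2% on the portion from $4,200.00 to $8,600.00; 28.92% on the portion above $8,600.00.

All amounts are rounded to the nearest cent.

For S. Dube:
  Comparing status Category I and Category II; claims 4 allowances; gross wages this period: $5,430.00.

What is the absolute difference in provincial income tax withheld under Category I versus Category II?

Provincial Income Tax (Category I): taxable = $5,430.00 − 4×$310.00 = $4,190.00
  7.1% × $4,190.00 = $297.49
Provincial Income Tax (Category II): taxable = $5,430.00 − 4×$310.00 = $4,190.00
  $361.00 + 18.2% × ($4,190.00 − $3,800.00) = $361.00 + 18.2% × $390.00 = $431.98
Difference: |$297.49 − $431.98| = $134.49 (higher under Category II)

$134.49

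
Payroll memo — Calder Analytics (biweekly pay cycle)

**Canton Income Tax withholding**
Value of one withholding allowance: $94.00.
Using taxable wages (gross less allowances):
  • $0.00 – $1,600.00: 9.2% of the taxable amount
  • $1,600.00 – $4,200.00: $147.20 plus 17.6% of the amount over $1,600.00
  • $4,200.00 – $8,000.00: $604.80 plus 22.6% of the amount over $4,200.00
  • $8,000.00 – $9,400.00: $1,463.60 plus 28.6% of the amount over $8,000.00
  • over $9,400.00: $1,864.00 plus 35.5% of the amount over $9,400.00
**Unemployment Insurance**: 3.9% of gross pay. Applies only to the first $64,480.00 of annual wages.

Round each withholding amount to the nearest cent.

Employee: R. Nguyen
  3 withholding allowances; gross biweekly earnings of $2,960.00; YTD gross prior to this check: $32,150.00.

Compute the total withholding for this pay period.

$452.37

Canton Income Tax: taxable = $2,960.00 − 3×$94.00 = $2,678.00
  $147.20 + 17.6% × ($2,678.00 − $1,600.00) = $147.20 + 17.6% × $1,078.00 = $336.93
Unemployment Insurance: 3.9% × $2,960.00 = $115.44
Total: $336.93 + $115.44 = $452.37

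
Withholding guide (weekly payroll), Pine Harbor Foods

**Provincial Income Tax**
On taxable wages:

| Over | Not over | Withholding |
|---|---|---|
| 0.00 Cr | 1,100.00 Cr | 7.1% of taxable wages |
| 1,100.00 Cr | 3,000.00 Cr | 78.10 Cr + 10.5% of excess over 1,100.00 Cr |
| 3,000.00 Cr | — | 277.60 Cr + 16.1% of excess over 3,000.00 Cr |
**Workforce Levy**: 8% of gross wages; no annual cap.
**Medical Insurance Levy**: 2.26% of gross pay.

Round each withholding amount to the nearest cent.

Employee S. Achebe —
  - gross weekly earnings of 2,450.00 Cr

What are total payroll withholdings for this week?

Provincial Income Tax: taxable = 2,450.00 Cr
  78.10 Cr + 10.5% × (2,450.00 Cr − 1,100.00 Cr) = 78.10 Cr + 10.5% × 1,350.00 Cr = 219.85 Cr
Workforce Levy: 8% × 2,450.00 Cr = 196.00 Cr
Medical Insurance Levy: 2.26% × 2,450.00 Cr = 55.37 Cr
Total: 219.85 Cr + 196.00 Cr + 55.37 Cr = 471.22 Cr

471.22 Cr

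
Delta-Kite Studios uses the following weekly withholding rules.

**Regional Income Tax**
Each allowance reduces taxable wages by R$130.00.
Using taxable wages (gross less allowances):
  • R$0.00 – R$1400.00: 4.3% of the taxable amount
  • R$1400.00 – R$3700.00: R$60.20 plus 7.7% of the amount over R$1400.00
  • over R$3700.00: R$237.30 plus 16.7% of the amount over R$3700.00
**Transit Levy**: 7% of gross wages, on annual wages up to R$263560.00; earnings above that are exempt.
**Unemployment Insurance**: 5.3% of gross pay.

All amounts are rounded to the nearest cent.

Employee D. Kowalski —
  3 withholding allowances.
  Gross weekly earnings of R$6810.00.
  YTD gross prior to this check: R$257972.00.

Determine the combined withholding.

R$1443.63

Regional Income Tax: taxable = R$6810.00 − 3×R$130.00 = R$6420.00
  R$237.30 + 16.7% × (R$6420.00 − R$3700.00) = R$237.30 + 16.7% × R$2720.00 = R$691.54
Transit Levy: cap R$263560.00 − YTD R$257972.00 = R$5588.00 subject; 7% × R$5588.00 = R$391.16
Unemployment Insurance: 5.3% × R$6810.00 = R$360.93
Total: R$691.54 + R$391.16 + R$360.93 = R$1443.63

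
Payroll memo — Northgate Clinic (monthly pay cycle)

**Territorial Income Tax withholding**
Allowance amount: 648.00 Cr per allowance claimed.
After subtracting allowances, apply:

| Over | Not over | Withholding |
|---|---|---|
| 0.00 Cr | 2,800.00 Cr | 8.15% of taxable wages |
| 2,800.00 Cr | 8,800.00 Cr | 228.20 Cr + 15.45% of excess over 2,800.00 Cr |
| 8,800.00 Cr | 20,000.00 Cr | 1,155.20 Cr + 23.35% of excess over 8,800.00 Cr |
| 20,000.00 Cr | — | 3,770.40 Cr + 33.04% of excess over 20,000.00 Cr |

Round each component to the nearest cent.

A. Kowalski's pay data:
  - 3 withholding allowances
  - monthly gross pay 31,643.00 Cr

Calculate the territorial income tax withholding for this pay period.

6,974.95 Cr

Territorial Income Tax: taxable = 31,643.00 Cr − 3×648.00 Cr = 29,699.00 Cr
  3,770.40 Cr + 33.04% × (29,699.00 Cr − 20,000.00 Cr) = 3,770.40 Cr + 33.04% × 9,699.00 Cr = 6,974.95 Cr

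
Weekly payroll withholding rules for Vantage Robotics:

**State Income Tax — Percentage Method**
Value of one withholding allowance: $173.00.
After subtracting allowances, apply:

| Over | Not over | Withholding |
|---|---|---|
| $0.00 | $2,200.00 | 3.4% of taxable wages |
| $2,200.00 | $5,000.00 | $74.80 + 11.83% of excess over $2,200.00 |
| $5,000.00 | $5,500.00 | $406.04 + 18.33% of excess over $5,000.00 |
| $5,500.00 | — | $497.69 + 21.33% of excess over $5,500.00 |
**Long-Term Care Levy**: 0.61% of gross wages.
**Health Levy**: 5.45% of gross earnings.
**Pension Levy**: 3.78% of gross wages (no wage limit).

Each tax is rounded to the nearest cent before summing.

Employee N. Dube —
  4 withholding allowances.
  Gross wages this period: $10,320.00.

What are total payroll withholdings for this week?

State Income Tax: taxable = $10,320.00 − 4×$173.00 = $9,628.00
  $497.69 + 21.33% × ($9,628.00 − $5,500.00) = $497.69 + 21.33% × $4,128.00 = $1,378.19
Long-Term Care Levy: 0.61% × $10,320.00 = $62.95
Health Levy: 5.45% × $10,320.00 = $562.44
Pension Levy: 3.78% × $10,320.00 = $390.10
Total: $1,378.19 + $62.95 + $562.44 + $390.10 = $2,393.68

$2,393.68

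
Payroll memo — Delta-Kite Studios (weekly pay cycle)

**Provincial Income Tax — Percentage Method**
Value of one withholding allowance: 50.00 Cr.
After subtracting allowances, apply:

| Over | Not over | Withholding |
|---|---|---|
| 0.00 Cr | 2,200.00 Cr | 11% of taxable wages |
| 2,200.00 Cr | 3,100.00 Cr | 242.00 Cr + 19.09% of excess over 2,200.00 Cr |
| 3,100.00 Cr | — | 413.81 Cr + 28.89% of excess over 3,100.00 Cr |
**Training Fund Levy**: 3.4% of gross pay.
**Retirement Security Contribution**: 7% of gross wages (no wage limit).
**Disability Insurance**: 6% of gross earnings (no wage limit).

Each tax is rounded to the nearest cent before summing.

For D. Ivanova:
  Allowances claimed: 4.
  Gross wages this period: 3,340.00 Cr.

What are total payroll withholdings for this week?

Provincial Income Tax: taxable = 3,340.00 Cr − 4×50.00 Cr = 3,140.00 Cr
  413.81 Cr + 28.89% × (3,140.00 Cr − 3,100.00 Cr) = 413.81 Cr + 28.89% × 40.00 Cr = 425.37 Cr
Training Fund Levy: 3.4% × 3,340.00 Cr = 113.56 Cr
Retirement Security Contribution: 7% × 3,340.00 Cr = 233.80 Cr
Disability Insurance: 6% × 3,340.00 Cr = 200.40 Cr
Total: 425.37 Cr + 113.56 Cr + 233.80 Cr + 200.40 Cr = 973.13 Cr

973.13 Cr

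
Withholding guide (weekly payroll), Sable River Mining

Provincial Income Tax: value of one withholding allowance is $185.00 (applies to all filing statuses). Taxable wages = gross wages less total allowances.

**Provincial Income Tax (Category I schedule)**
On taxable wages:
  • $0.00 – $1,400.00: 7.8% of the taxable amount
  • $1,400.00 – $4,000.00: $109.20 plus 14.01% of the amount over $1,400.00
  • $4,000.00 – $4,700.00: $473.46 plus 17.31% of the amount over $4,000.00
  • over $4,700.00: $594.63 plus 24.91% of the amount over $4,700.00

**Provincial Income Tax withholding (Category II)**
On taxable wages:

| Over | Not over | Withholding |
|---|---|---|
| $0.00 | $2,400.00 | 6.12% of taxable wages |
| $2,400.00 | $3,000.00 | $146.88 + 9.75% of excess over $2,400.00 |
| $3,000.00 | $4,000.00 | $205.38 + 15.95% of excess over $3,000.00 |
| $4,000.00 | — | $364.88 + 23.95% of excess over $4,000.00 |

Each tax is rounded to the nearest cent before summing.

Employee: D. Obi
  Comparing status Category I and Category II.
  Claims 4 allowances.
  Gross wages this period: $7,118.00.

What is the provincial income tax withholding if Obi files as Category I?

$1,012.62

Provincial Income Tax (Category I): taxable = $7,118.00 − 4×$185.00 = $6,378.00
  $594.63 + 24.91% × ($6,378.00 − $4,700.00) = $594.63 + 24.91% × $1,678.00 = $1,012.62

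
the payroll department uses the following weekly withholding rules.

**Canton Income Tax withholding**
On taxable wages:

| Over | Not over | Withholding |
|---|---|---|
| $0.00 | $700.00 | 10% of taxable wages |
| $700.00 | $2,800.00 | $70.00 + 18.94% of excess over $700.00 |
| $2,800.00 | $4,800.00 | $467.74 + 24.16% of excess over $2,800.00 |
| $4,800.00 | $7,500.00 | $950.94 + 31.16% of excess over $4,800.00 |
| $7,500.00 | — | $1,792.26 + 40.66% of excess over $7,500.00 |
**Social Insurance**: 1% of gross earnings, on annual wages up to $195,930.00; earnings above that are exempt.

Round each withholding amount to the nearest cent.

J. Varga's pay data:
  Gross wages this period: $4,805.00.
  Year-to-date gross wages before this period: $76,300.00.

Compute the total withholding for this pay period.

$1,000.55

Canton Income Tax: taxable = $4,805.00
  $950.94 + 31.16% × ($4,805.00 − $4,800.00) = $950.94 + 31.16% × $5.00 = $952.50
Social Insurance: 1% × $4,805.00 = $48.05
Total: $952.50 + $48.05 = $1,000.55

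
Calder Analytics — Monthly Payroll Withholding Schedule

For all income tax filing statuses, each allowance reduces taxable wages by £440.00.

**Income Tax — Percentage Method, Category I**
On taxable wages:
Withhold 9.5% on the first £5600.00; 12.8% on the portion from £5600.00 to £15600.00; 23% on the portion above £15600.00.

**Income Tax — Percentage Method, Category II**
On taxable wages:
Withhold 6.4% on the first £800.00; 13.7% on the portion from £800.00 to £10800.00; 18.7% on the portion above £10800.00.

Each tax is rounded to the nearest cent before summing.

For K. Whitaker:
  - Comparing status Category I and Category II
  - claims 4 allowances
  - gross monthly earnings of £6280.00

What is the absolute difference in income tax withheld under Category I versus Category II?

Income Tax (Category I): taxable = £6280.00 − 4×£440.00 = £4520.00
  9.5% × £4520.00 = £429.40
Income Tax (Category II): taxable = £6280.00 − 4×£440.00 = £4520.00
  £51.20 + 13.7% × (£4520.00 − £800.00) = £51.20 + 13.7% × £3720.00 = £560.84
Difference: |£429.40 − £560.84| = £131.44 (higher under Category II)

£131.44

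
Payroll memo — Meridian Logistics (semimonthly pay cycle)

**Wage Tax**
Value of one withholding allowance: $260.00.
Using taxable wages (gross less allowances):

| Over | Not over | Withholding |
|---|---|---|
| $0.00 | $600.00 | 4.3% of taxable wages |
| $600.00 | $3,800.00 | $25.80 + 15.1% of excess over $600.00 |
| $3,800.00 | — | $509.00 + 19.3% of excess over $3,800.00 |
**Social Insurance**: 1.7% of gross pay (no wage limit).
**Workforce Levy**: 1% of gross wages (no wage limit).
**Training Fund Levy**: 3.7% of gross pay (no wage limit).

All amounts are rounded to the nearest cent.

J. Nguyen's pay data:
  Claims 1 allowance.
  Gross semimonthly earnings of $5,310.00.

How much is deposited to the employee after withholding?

$4,219.91

Wage Tax: taxable = $5,310.00 − 1×$260.00 = $5,050.00
  $509.00 + 19.3% × ($5,050.00 − $3,800.00) = $509.00 + 19.3% × $1,250.00 = $750.25
Social Insurance: 1.7% × $5,310.00 = $90.27
Workforce Levy: 1% × $5,310.00 = $53.10
Training Fund Levy: 3.7% × $5,310.00 = $196.47
Total withheld: $750.25 + $90.27 + $53.10 + $196.47 = $1,090.09
Net pay: $5,310.00 − $1,090.09 = $4,219.91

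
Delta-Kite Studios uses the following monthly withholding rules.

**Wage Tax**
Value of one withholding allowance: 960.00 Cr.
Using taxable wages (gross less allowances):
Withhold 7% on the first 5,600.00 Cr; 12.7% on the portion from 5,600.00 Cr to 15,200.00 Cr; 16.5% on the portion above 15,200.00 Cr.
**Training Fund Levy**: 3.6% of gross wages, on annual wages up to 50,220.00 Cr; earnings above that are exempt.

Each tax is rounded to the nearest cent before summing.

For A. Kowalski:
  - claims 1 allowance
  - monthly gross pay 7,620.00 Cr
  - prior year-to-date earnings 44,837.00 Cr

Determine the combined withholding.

Wage Tax: taxable = 7,620.00 Cr − 1×960.00 Cr = 6,660.00 Cr
  392.00 Cr + 12.7% × (6,660.00 Cr − 5,600.00 Cr) = 392.00 Cr + 12.7% × 1,060.00 Cr = 526.62 Cr
Training Fund Levy: cap 50,220.00 Cr − YTD 44,837.00 Cr = 5,383.00 Cr subject; 3.6% × 5,383.00 Cr = 193.79 Cr
Total: 526.62 Cr + 193.79 Cr = 720.41 Cr

720.41 Cr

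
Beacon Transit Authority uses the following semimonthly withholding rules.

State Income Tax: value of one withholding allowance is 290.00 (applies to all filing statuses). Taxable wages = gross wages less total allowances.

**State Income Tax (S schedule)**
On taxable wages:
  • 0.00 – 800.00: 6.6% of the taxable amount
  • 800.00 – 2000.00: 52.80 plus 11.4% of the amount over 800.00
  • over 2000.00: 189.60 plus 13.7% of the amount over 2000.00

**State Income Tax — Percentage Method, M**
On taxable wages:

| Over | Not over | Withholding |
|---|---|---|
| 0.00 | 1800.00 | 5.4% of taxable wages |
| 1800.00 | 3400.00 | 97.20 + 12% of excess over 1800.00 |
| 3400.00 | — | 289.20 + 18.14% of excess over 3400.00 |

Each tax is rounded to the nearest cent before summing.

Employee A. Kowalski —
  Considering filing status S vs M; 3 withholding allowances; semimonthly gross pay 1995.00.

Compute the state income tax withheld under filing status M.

60.75

State Income Tax (M): taxable = 1995.00 − 3×290.00 = 1125.00
  5.4% × 1125.00 = 60.75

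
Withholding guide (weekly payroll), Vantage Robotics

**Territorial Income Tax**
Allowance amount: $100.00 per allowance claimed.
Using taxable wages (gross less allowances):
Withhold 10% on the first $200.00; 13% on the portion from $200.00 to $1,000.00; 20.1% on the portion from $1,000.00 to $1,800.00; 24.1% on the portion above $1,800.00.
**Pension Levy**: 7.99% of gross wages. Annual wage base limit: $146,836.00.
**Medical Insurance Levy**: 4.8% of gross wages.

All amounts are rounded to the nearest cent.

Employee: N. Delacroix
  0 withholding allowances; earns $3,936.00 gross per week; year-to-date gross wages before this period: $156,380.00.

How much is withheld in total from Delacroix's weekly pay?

$988.51

Territorial Income Tax: taxable = $3,936.00
  $284.80 + 24.1% × ($3,936.00 − $1,800.00) = $284.80 + 24.1% × $2,136.00 = $799.58
Pension Levy: YTD $156,380.00 ≥ cap $146,836.00 → $0.00
Medical Insurance Levy: 4.8% × $3,936.00 = $188.93
Total: $799.58 + $0.00 + $188.93 = $988.51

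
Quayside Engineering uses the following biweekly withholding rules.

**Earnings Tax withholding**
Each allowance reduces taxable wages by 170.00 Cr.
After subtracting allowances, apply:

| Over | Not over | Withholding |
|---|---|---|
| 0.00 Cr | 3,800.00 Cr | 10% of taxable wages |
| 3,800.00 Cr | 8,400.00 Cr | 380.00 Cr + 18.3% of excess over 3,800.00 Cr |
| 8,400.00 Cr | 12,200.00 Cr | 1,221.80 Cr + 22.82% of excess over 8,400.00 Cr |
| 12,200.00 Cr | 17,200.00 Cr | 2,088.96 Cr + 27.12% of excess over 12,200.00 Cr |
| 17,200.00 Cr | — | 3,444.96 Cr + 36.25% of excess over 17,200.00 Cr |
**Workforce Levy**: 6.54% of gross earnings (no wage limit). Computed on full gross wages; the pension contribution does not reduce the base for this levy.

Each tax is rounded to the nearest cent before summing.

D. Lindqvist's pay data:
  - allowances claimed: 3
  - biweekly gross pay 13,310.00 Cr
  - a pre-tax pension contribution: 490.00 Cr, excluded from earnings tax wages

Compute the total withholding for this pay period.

2,989.26 Cr

Earnings Tax: taxable = 13,310.00 Cr − 490.00 Cr − 3×170.00 Cr = 12,310.00 Cr
  2,088.96 Cr + 27.12% × (12,310.00 Cr − 12,200.00 Cr) = 2,088.96 Cr + 27.12% × 110.00 Cr = 2,118.79 Cr
Workforce Levy: 6.54% × 13,310.00 Cr = 870.47 Cr
Total: 2,118.79 Cr + 870.47 Cr = 2,989.26 Cr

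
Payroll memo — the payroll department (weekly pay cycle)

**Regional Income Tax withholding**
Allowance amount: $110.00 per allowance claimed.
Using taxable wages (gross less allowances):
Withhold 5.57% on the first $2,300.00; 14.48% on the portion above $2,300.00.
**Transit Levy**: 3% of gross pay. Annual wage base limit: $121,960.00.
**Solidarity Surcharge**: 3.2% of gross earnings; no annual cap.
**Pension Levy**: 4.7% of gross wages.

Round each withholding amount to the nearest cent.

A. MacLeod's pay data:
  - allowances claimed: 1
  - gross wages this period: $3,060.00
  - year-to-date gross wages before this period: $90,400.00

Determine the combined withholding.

Regional Income Tax: taxable = $3,060.00 − 1×$110.00 = $2,950.00
  $128.11 + 14.48% × ($2,950.00 − $2,300.00) = $128.11 + 14.48% × $650.00 = $222.23
Transit Levy: 3% × $3,060.00 = $91.80
Solidarity Surcharge: 3.2% × $3,060.00 = $97.92
Pension Levy: 4.7% × $3,060.00 = $143.82
Total: $222.23 + $91.80 + $97.92 + $143.82 = $555.77

$555.77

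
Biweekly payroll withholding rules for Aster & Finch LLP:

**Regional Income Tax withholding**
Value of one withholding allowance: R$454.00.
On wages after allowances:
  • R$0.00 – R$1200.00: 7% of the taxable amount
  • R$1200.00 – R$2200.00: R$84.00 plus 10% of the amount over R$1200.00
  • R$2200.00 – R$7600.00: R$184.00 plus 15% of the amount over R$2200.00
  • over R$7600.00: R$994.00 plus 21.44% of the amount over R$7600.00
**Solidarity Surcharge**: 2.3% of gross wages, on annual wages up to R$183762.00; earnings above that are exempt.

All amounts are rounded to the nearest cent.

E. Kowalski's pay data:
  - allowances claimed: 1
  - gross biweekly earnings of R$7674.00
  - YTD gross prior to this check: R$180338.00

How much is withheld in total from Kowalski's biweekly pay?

R$1015.75

Regional Income Tax: taxable = R$7674.00 − 1×R$454.00 = R$7220.00
  R$184.00 + 15% × (R$7220.00 − R$2200.00) = R$184.00 + 15% × R$5020.00 = R$937.00
Solidarity Surcharge: cap R$183762.00 − YTD R$180338.00 = R$3424.00 subject; 2.3% × R$3424.00 = R$78.75
Total: R$937.00 + R$78.75 = R$1015.75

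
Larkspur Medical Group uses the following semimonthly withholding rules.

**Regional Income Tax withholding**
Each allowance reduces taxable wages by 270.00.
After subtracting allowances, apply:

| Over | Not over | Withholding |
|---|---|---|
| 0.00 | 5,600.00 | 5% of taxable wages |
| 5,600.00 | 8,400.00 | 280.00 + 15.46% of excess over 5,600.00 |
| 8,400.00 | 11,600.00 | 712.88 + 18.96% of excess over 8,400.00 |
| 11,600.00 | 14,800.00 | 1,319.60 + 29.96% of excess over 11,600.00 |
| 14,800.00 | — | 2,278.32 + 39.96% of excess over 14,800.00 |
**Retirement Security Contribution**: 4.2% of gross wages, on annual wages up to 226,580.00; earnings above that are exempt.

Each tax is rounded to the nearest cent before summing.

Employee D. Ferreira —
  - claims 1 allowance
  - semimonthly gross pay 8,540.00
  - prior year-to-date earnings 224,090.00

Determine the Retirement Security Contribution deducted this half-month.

Retirement Security Contribution: cap 226,580.00 − YTD 224,090.00 = 2,490.00 subject; 4.2% × 2,490.00 = 104.58

104.58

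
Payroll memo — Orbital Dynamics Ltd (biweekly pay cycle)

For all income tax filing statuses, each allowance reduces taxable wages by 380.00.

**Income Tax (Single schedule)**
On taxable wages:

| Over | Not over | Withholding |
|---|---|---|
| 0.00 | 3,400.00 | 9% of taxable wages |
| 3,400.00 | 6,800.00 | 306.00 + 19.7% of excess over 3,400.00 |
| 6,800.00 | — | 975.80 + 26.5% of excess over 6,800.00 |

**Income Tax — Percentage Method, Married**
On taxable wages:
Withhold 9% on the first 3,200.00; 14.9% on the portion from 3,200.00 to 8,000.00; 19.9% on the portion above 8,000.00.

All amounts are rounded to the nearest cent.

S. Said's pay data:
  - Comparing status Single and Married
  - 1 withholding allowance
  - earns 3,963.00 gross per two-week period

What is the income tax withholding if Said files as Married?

Income Tax (Married): taxable = 3,963.00 − 1×380.00 = 3,583.00
  288.00 + 14.9% × (3,583.00 − 3,200.00) = 288.00 + 14.9% × 383.00 = 345.07

345.07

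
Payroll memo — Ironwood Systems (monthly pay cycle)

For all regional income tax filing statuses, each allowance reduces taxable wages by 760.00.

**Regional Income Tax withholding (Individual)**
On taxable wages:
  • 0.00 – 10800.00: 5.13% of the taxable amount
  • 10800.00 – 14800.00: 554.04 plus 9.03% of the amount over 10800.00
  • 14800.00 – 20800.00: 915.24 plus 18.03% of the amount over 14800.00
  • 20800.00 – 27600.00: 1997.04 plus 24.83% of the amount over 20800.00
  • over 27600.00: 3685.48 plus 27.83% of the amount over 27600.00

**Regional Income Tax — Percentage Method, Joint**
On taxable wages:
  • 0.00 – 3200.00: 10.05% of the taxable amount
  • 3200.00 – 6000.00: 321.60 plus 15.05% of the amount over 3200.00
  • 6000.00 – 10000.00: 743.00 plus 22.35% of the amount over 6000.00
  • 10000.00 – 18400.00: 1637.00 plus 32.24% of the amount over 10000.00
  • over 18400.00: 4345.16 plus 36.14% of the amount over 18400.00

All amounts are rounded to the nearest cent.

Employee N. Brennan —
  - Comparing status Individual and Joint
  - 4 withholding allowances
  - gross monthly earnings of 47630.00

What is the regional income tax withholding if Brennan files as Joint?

Regional Income Tax (Joint): taxable = 47630.00 − 4×760.00 = 44590.00
  4345.16 + 36.14% × (44590.00 − 18400.00) = 4345.16 + 36.14% × 26190.00 = 13810.23

13810.23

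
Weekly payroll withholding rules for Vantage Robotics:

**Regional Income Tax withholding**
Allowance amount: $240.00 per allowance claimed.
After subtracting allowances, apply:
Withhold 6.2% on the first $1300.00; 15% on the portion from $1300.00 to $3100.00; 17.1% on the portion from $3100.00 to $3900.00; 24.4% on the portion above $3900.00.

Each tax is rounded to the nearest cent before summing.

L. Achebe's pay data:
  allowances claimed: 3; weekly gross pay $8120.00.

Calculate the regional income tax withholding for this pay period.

Regional Income Tax: taxable = $8120.00 − 3×$240.00 = $7400.00
  $487.40 + 24.4% × ($7400.00 − $3900.00) = $487.40 + 24.4% × $3500.00 = $1341.40

$1341.40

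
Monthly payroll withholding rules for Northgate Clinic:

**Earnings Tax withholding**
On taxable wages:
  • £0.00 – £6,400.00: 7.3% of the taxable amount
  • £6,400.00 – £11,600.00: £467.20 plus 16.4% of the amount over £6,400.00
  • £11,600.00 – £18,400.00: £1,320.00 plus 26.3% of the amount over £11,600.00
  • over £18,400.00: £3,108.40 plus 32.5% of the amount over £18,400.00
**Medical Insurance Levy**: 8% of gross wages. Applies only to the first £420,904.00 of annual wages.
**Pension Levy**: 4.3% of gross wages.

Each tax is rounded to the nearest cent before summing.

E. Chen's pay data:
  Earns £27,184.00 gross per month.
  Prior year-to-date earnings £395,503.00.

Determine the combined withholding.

£9,164.19

Earnings Tax: taxable = £27,184.00
  £3,108.40 + 32.5% × (£27,184.00 − £18,400.00) = £3,108.40 + 32.5% × £8,784.00 = £5,963.20
Medical Insurance Levy: cap £420,904.00 − YTD £395,503.00 = £25,401.00 subject; 8% × £25,401.00 = £2,032.08
Pension Levy: 4.3% × £27,184.00 = £1,168.91
Total: £5,963.20 + £2,032.08 + £1,168.91 = £9,164.19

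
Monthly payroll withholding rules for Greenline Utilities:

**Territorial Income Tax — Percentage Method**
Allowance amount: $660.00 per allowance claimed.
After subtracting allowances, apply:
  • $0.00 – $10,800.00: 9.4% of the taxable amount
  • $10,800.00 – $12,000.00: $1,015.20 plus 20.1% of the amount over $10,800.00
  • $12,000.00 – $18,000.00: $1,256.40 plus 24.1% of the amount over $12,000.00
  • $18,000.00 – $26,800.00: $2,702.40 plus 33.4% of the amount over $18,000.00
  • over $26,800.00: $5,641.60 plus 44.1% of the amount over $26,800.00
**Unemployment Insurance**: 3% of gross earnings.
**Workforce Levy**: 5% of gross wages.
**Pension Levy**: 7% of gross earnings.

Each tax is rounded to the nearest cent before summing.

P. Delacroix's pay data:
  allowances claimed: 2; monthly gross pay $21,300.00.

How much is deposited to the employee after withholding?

Territorial Income Tax: taxable = $21,300.00 − 2×$660.00 = $19,980.00
  $2,702.40 + 33.4% × ($19,980.00 − $18,000.00) = $2,702.40 + 33.4% × $1,980.00 = $3,363.72
Unemployment Insurance: 3% × $21,300.00 = $639.00
Workforce Levy: 5% × $21,300.00 = $1,065.00
Pension Levy: 7% × $21,300.00 = $1,491.00
Total withheld: $3,363.72 + $639.00 + $1,065.00 + $1,491.00 = $6,558.72
Net pay: $21,300.00 − $6,558.72 = $14,741.28

$14,741.28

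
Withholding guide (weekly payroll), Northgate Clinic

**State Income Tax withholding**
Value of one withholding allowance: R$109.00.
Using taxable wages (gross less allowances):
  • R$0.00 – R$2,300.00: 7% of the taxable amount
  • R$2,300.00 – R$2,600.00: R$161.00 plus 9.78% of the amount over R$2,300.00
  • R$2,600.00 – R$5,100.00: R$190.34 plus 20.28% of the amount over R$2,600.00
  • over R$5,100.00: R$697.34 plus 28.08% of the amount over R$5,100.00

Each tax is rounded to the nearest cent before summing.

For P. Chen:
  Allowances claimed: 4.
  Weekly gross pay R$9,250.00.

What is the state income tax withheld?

R$1,740.23

State Income Tax: taxable = R$9,250.00 − 4×R$109.00 = R$8,814.00
  R$697.34 + 28.08% × (R$8,814.00 − R$5,100.00) = R$697.34 + 28.08% × R$3,714.00 = R$1,740.23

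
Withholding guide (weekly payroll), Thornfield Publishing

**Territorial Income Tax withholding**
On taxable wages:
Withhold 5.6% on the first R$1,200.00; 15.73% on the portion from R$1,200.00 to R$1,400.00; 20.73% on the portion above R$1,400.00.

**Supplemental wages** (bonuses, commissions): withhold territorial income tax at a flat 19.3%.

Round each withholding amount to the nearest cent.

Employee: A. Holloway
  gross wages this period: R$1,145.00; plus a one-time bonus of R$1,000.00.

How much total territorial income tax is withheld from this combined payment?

R$257.12

Territorial Income Tax: taxable = R$1,145.00
  5.6% × R$1,145.00 = R$64.12
Supplemental (19.3% flat on bonus): 19.3% × R$1,000.00 = R$193.00
Total territorial income tax: R$64.12 + R$193.00 = R$257.12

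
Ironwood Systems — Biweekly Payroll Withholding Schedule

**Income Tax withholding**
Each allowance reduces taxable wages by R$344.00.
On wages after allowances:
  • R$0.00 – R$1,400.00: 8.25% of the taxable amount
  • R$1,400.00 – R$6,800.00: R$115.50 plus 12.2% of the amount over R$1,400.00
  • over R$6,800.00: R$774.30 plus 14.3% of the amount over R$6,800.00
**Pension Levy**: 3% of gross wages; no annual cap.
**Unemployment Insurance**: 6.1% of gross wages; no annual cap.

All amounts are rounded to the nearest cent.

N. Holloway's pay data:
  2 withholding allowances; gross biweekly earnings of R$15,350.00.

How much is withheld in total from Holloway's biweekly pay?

Income Tax: taxable = R$15,350.00 − 2×R$344.00 = R$14,662.00
  R$774.30 + 14.3% × (R$14,662.00 − R$6,800.00) = R$774.30 + 14.3% × R$7,862.00 = R$1,898.57
Pension Levy: 3% × R$15,350.00 = R$460.50
Unemployment Insurance: 6.1% × R$15,350.00 = R$936.35
Total: R$1,898.57 + R$460.50 + R$936.35 = R$3,295.42

R$3,295.42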